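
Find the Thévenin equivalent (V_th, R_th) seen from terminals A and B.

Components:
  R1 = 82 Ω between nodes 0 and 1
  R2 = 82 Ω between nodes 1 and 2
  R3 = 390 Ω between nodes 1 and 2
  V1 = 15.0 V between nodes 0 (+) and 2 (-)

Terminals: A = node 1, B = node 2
Step 1 — V_th is the open-circuit voltage V_A - V_B (nothing connected across the terminals).
Nodal analysis, taking node 2 as the 0 V reference.
Source V1 fixes V_0 = 15 V.
KCL at each unknown node (sum of currents leaving = 0; resistances in Ω):
  Node 1: (V_1 - 15)/82 + (V_1 - 0)/82 + (V_1 - 0)/390 = 0
Collecting terms: 0.02695 × V_1 = 0.1829  =>  V_1 = 6.787 V
V_th = V_1 - V_2 = 6.787 - 0 = 6.787 V
Step 2 — R_th: zero the source — replace V1 by a short circuit (node 2 merges into node 0) — and find the resistance seen between A (node 1) and B (node 0).
Reduce the network between node 1 (A) and node 0 (B) by series/parallel combination:
  Rp1 = R1 ‖ R2 ‖ R3 (parallel, all between nodes 0 and 1) = 1/(1/82 + 1/82 + 1/390) = 37.1 Ω
R_th = 37.1 Ω

Final answer: V_th = 6.787 V, R_th = 37.1 Ω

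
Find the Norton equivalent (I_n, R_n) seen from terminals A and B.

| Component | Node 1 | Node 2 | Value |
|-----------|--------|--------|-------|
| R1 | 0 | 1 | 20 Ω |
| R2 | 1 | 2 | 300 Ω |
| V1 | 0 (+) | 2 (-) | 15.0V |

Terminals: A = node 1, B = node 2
Find the Thévenin equivalent first; then I_n = V_th/R_th and R_n = R_th.
Step 1 — V_th is the open-circuit voltage V_A - V_B (nothing connected across the terminals).
Nodal analysis, taking node 2 as the 0 V reference.
Source V1 fixes V_0 = 15 V.
KCL at each unknown node (sum of currents leaving = 0; resistances in Ω):
  Node 1: (V_1 - 15)/20 + (V_1 - 0)/300 = 0
Collecting terms: 0.05333 × V_1 = 0.75  =>  V_1 = 14.06 V
V_th = V_1 - V_2 = 14.06 - 0 = 14.06 V
Step 2 — R_th: zero the source — replace V1 by a short circuit (node 2 merges into node 0) — and find the resistance seen between A (node 1) and B (node 0).
Reduce the network between node 1 (A) and node 0 (B) by series/parallel combination:
  Rp1 = R1 ‖ R2 (parallel, both between nodes 0 and 1) = 1/(1/20 + 1/300) = 18.75 Ω
R_th = 18.75 Ω
I_n = V_th/R_th = 14.06/18.75 = 0.75 A, and R_n = R_th = 18.75 Ω

Final answer: I_n = 0.75 A, R_n = 18.75 Ω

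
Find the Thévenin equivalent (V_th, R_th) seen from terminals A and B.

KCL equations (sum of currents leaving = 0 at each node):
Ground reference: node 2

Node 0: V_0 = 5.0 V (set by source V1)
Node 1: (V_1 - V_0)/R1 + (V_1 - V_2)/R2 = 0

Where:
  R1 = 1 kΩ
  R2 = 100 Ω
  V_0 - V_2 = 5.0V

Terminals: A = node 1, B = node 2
Step 1 — V_th is the open-circuit voltage V_A - V_B (nothing connected across the terminals).
Nodal analysis, taking node 2 as the 0 V reference.
Source V1 fixes V_0 = 5 V.
KCL at each unknown node (sum of currents leaving = 0; resistances in Ω):
  Node 1: (V_1 - 5)/1000 + (V_1 - 0)/100 = 0
Collecting terms: 0.011 × V_1 = 0.005  =>  V_1 = 0.4545 V
V_th = V_1 - V_2 = 0.4545 - 0 = 0.4545 V
Step 2 — R_th: zero the source — replace V1 by a short circuit (node 2 merges into node 0) — and find the resistance seen between A (node 1) and B (node 0).
Reduce the network between node 1 (A) and node 0 (B) by series/parallel combination:
  Rp1 = R1 ‖ R2 (parallel, both between nodes 0 and 1) = 1/(1/1000 + 1/100) = 90.91 Ω
R_th = 90.91 Ω

Final answer: V_th = 0.4545 V, R_th = 90.91 Ω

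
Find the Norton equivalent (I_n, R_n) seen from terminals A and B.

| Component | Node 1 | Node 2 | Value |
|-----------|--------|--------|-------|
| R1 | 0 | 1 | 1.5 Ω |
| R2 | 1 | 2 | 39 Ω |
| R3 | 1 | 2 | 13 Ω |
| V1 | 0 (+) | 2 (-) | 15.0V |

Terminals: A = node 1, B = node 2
Find the Thévenin equivalent first; then I_n = V_th/R_th and R_n = R_th.
Step 1 — V_th is the open-circuit voltage V_A - V_B (nothing connected across the terminals).
Nodal analysis, taking node 2 as the 0 V reference.
Source V1 fixes V_0 = 15 V.
KCL at each unknown node (sum of currents leaving = 0; resistances in Ω):
  Node 1: (V_1 - 15)/1.5 + (V_1 - 0)/39 + (V_1 - 0)/13 = 0
Collecting terms: 0.7692 × V_1 = 10  =>  V_1 = 13 V
V_th = V_1 - V_2 = 13 - 0 = 13 V
Step 2 — R_th: zero the source — replace V1 by a short circuit (node 2 merges into node 0) — and find the resistance seen between A (node 1) and B (node 0).
Reduce the network between node 1 (A) and node 0 (B) by series/parallel combination:
  Rp1 = R1 ‖ R2 ‖ R3 (parallel, all between nodes 0 and 1) = 1/(1/1.5 + 1/39 + 1/13) = 1.3 Ω
R_th = 1.3 Ω
I_n = V_th/R_th = 13/1.3 = 10 A, and R_n = R_th = 1.3 Ω

Final answer: I_n = 10 A, R_n = 1.3 Ω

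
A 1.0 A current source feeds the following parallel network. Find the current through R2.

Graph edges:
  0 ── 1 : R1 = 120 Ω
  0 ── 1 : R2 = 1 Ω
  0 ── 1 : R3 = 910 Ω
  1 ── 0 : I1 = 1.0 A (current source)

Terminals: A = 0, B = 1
All resistors sit directly between nodes 0 and 1, so they are in parallel and share one voltage V; the full source current 1 A splits among them.
1/R_par = 1/120 + 1/1 + 1/910 = 1.009 S  =>  R_par = 0.9907 Ω
V = I × R_par = 1 × 0.9907 = 0.9907 V
I_R2 = V/R2 = 0.9907/1 = 0.9907 A

Final answer: 0.9907 A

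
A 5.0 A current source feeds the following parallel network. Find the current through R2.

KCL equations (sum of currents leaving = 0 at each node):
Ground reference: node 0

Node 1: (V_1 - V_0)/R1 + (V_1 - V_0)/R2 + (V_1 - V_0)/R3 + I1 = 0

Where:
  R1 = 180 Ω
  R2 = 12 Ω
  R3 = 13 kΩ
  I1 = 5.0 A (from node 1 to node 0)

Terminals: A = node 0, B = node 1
All resistors sit directly between nodes 0 and 1, so they are in parallel and share one voltage V; the full source current 5 A splits among them.
1/R_par = 1/180 + 1/12 + 1/13000 = 0.08897 S  =>  R_par = 11.24 Ω
V = I × R_par = 5 × 11.24 = 56.2 V
I_R2 = V/R2 = 56.2/12 = 4.683 A

Final answer: 4.683 A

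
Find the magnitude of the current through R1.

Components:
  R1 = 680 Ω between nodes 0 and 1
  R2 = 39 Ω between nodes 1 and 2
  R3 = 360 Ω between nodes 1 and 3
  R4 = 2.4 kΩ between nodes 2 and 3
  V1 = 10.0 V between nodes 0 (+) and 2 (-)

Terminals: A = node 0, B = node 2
Nodal analysis, taking node 2 as the 0 V reference.
Source V1 fixes V_0 = 10 V.
KCL at each unknown node (sum of currents leaving = 0; resistances in Ω):
  Node 1: (V_1 - 10)/680 + (V_1 - 0)/39 + (V_1 - V_3)/360 = 0
  Node 3: (V_3 - V_1)/360 + (V_3 - 0)/2400 = 0
Collecting terms (coefficients in siemens):
  0.02989·V_1 - 0.002778·V_3 = 0.01471
  0.003194·V_3 - 0.002778·V_1 = 0
Determinant D = (0.02989)(0.003194) - (-0.002778)(-0.002778) = 0.00008776
V_1 = [(0.01471)(0.003194) - (-0.002778)(0)]/D = 0.5353 V
V_3 = [(0.02989)(0) - (0.01471)(-0.002778)]/D = 0.4654 V
I_R1 = (V_0 - V_1)/R1 = (10 - 0.5353)/680 = 0.01392 A
|I_R1| = 0.01392 A

Final answer: |I_R1| = 0.01392 A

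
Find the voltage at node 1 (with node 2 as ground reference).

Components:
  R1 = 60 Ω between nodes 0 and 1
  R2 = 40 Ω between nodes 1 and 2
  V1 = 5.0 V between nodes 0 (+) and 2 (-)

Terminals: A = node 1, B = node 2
Nodal analysis, taking node 2 as the 0 V reference.
Source V1 fixes V_0 = 5 V.
KCL at each unknown node (sum of currents leaving = 0; resistances in Ω):
  Node 1: (V_1 - 5)/60 + (V_1 - 0)/40 = 0
Collecting terms: 0.04167 × V_1 = 0.08333  =>  V_1 = 2 V
The requested potential is V_1 = 2 V.

Final answer: V_1 = 2 V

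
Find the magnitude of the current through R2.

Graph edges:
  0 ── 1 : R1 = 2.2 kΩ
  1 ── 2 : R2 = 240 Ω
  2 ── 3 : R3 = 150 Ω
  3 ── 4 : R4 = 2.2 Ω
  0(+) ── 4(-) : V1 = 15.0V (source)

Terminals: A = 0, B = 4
Nodal analysis, taking node 4 as the 0 V reference.
Source V1 fixes V_0 = 15 V.
KCL at each unknown node (sum of currents leaving = 0; resistances in Ω):
  Node 1: (V_1 - 15)/2200 + (V_1 - V_2)/240 = 0
  Node 2: (V_2 - V_1)/240 + (V_2 - V_3)/150 = 0
  Node 3: (V_3 - V_2)/150 + (V_3 - 0)/2.2 = 0
Collecting terms (coefficients in siemens):
  0.004621·V_1 - 0.004167·V_2 = 0.006818
  0.01083·V_2 - 0.004167·V_1 - 0.006667·V_3 = 0
  0.4612·V_3 - 0.006667·V_2 = 0
Solving these 3 simultaneous equations (Gaussian elimination) gives:
  V_1 = 2.27 V, V_2 = 0.8807 V, V_3 = 0.01273 V
I_R2 = (V_1 - V_2)/R2 = (2.27 - 0.8807)/240 = 0.005787 A
|I_R2| = 0.005787 A

Final answer: |I_R2| = 0.005787 A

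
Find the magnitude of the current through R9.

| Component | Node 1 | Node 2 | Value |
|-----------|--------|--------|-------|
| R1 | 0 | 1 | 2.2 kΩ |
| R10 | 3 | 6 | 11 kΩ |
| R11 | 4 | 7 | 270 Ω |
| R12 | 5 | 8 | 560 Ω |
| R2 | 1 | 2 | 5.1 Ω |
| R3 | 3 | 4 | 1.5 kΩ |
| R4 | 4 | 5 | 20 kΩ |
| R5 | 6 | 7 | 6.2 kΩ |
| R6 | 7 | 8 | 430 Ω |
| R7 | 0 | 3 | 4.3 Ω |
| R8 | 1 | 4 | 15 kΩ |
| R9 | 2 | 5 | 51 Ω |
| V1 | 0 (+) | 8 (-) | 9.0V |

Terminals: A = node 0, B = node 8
Nodal analysis, taking node 8 as the 0 V reference.
Source V1 fixes V_0 = 9 V.
KCL at each unknown node (sum of currents leaving = 0; resistances in Ω):
  Node 1: (V_1 - 9)/2200 + (V_1 - V_2)/5.1 + (V_1 - V_4)/15000 = 0
  Node 2: (V_2 - V_1)/5.1 + (V_2 - V_5)/51 = 0
  Node 3: (V_3 - V_4)/1500 + (V_3 - 9)/4.3 + (V_3 - V_6)/11000 = 0
  Node 4: (V_4 - V_3)/1500 + (V_4 - V_5)/20000 + (V_4 - V_1)/15000 + (V_4 - V_7)/270 = 0
  Node 5: (V_5 - V_4)/20000 + (V_5 - V_2)/51 + (V_5 - 0)/560 = 0
  Node 6: (V_6 - V_7)/6200 + (V_6 - V_3)/11000 = 0
  Node 7: (V_7 - V_6)/6200 + (V_7 - 0)/430 + (V_7 - V_4)/270 = 0
Collecting terms (coefficients in siemens):
  0.1966·V_1 - 0.1961·V_2 - 0.00006667·V_4 = 0.004091
  0.2157·V_2 - 0.1961·V_1 - 0.01961·V_5 = 0
  0.2333·V_3 - 0.0006667·V_4 - 0.00009091·V_6 = 2.093
  0.004487·V_4 - 0.00006667·V_1 - 0.0006667·V_3 - 0.00005·V_5 - 0.003704·V_7 = 0
  0.02144·V_5 - 0.01961·V_2 - 0.00005·V_4 = 0
  0.0002522·V_6 - 0.00009091·V_3 - 0.0001613·V_7 = 0
  0.006191·V_7 - 0.003704·V_4 - 0.0001613·V_6 = 0
Solving these 7 simultaneous equations (Gaussian elimination) gives:
  V_1 = 2.022 V, V_2 = 2.005 V, V_3 = 8.981 V, V_4 = 2.924 V
  V_5 = 1.84 V, V_6 = 4.43 V, V_7 = 1.865 V
I_R9 = (V_2 - V_5)/R9 = (2.005 - 1.84)/51 = 0.003232 A
|I_R9| = 0.003232 A

Final answer: |I_R9| = 0.003232 A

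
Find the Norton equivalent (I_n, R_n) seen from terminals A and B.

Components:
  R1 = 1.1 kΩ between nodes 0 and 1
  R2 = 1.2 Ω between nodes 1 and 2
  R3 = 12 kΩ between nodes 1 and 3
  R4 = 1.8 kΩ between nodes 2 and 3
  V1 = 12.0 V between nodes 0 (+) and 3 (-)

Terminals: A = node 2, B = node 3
Find the Thévenin equivalent first; then I_n = V_th/R_th and R_n = R_th.
Step 1 — V_th is the open-circuit voltage V_A - V_B (nothing connected across the terminals).
Nodal analysis, taking node 3 as the 0 V reference.
Source V1 fixes V_0 = 12 V.
KCL at each unknown node (sum of currents leaving = 0; resistances in Ω):
  Node 1: (V_1 - 12)/1100 + (V_1 - V_2)/1.2 + (V_1 - 0)/12000 = 0
  Node 2: (V_2 - V_1)/1.2 + (V_2 - 0)/1800 = 0
Collecting terms (coefficients in siemens):
  0.8343·V_1 - 0.8333·V_2 = 0.01091
  0.8339·V_2 - 0.8333·V_1 = 0
Determinant D = (0.8343)(0.8339) - (-0.8333)(-0.8333) = 0.001291
V_1 = [(0.01091)(0.8339) - (-0.8333)(0)]/D = 7.049 V
V_2 = [(0.8343)(0) - (0.01091)(-0.8333)]/D = 7.044 V
V_th = V_2 - V_3 = 7.044 - 0 = 7.044 V
Step 2 — R_th: zero the source — replace V1 by a short circuit (node 3 merges into node 0) — and find the resistance seen between A (node 2) and B (node 0).
Reduce the network between node 2 (A) and node 0 (B) by series/parallel combination:
  Rp1 = R1 ‖ R3 (parallel, both between nodes 0 and 1) = 1/(1/1100 + 1/12000) = 1008 Ω
  Rs1 = R2 + Rp1 (series, joined only at node 1) = 1.2 + 1008 = 1009 Ω
  Rp2 = R4 ‖ Rs1 (parallel, both between nodes 0 and 2) = 1/(1/1800 + 1/1009) = 646.5 Ω
R_th = 646.5 Ω
I_n = V_th/R_th = 7.044/646.5 = 0.0109 A, and R_n = R_th = 646.5 Ω

Final answer: I_n = 0.0109 A, R_n = 646.5 Ω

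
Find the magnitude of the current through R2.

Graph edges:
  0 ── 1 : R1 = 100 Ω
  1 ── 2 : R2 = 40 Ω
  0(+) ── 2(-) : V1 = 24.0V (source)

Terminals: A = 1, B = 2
Nodal analysis, taking node 2 as the 0 V reference.
Source V1 fixes V_0 = 24 V.
KCL at each unknown node (sum of currents leaving = 0; resistances in Ω):
  Node 1: (V_1 - 24)/100 + (V_1 - 0)/40 = 0
Collecting terms: 0.035 × V_1 = 0.24  =>  V_1 = 6.857 V
I_R2 = (V_1 - V_2)/R2 = (6.857 - 0)/40 = 0.1714 A
|I_R2| = 0.1714 A

Final answer: |I_R2| = 0.1714 A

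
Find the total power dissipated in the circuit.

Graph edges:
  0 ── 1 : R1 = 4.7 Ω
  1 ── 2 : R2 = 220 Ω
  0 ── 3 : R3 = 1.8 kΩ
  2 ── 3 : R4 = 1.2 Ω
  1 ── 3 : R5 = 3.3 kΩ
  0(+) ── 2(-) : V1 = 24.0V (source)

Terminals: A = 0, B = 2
Nodal analysis, taking node 2 as the 0 V reference.
Source V1 fixes V_0 = 24 V.
KCL at each unknown node (sum of currents leaving = 0; resistances in Ω):
  Node 1: (V_1 - 24)/4.7 + (V_1 - 0)/220 + (V_1 - V_3)/3300 = 0
  Node 3: (V_3 - 24)/1800 + (V_3 - 0)/1.2 + (V_3 - V_1)/3300 = 0
Collecting terms (coefficients in siemens):
  0.2176·V_1 - 0.000303·V_3 = 5.106
  0.8342·V_3 - 0.000303·V_1 = 0.01333
Determinant D = (0.2176)(0.8342) - (-0.000303)(-0.000303) = 0.1815
V_1 = [(5.106)(0.8342) - (-0.000303)(0.01333)]/D = 23.47 V
V_3 = [(0.2176)(0.01333) - (5.106)(-0.000303)]/D = 0.02451 V
Power in each resistor, P = (ΔV)²/R:
  P_R1 = (24 - 23.47)²/4.7 = 0.06083 W
  P_R2 = (23.47 - 0)²/220 = 2.503 W
  P_R3 = (24 - 0.02451)²/1800 = 0.3193 W
  P_R4 = (0 - 0.02451)²/1.2 = 0.0005005 W
  P_R5 = (23.47 - 0.02451)²/3300 = 0.1665 W
P_total = P_R1 + P_R2 + P_R3 + P_R4 + P_R5 = 3.05 W

Final answer: 3.05 W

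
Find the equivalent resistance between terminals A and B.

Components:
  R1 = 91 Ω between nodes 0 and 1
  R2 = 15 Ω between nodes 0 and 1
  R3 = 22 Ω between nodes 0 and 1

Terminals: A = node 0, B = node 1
Reduce the network between node 0 (A) and node 1 (B) by series/parallel combination:
  Rp1 = R1 ‖ R2 ‖ R3 (parallel, all between nodes 0 and 1) = 1/(1/91 + 1/15 + 1/22) = 8.123 Ω
R_eq = 8.123 Ω

Final answer: 8.123 Ω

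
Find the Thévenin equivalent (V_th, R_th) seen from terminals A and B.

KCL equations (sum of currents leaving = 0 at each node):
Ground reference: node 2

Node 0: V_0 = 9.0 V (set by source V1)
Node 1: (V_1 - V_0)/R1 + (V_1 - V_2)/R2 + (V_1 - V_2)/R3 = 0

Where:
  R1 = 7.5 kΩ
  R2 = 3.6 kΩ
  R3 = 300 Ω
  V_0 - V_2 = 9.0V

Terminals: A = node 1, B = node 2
Step 1 — V_th is the open-circuit voltage V_A - V_B (nothing connected across the terminals).
Nodal analysis, taking node 2 as the 0 V reference.
Source V1 fixes V_0 = 9 V.
KCL at each unknown node (sum of currents leaving = 0; resistances in Ω):
  Node 1: (V_1 - 9)/7500 + (V_1 - 0)/3600 + (V_1 - 0)/300 = 0
Collecting terms: 0.003744 × V_1 = 0.0012  =>  V_1 = 0.3205 V
V_th = V_1 - V_2 = 0.3205 - 0 = 0.3205 V
Step 2 — R_th: zero the source — replace V1 by a short circuit (node 2 merges into node 0) — and find the resistance seen between A (node 1) and B (node 0).
Reduce the network between node 1 (A) and node 0 (B) by series/parallel combination:
  Rp1 = R1 ‖ R2 ‖ R3 (parallel, all between nodes 0 and 1) = 1/(1/7500 + 1/3600 + 1/300) = 267.1 Ω
R_th = 267.1 Ω

Final answer: V_th = 0.3205 V, R_th = 267.1 Ω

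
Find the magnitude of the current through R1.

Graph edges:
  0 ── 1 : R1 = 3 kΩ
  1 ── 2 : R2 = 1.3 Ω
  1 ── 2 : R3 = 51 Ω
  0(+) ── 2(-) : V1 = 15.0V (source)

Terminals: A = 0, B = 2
Nodal analysis, taking node 2 as the 0 V reference.
Source V1 fixes V_0 = 15 V.
KCL at each unknown node (sum of currents leaving = 0; resistances in Ω):
  Node 1: (V_1 - 15)/3000 + (V_1 - 0)/1.3 + (V_1 - 0)/51 = 0
Collecting terms: 0.7892 × V_1 = 0.005  =>  V_1 = 0.006336 V
I_R1 = (V_0 - V_1)/R1 = (15 - 0.006336)/3000 = 0.004998 A
|I_R1| = 0.004998 A

Final answer: |I_R1| = 0.004998 A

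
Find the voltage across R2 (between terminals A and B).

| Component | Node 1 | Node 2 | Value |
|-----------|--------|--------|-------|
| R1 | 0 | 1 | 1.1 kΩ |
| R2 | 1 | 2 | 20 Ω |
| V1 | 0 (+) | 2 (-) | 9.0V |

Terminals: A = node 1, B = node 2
R1 and R2 are in series across V1 (node 0 → node 1 → node 2), and the output A–B is taken across R2, so this is a voltage divider.
Series current: I = V1/(R1 + R2) = 9/(1100 + 20) = 9/1120 = 0.008036 A
V_R2 = I × R2 = V1 × R2/(R1 + R2) = 9 × 20/1120 = 0.1607 V

Final answer: 0.1607 V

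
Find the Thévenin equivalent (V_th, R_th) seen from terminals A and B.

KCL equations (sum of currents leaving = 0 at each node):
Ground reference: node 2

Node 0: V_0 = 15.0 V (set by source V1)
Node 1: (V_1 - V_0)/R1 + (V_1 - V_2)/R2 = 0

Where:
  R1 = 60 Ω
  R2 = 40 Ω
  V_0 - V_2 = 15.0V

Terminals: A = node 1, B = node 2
Step 1 — V_th is the open-circuit voltage V_A - V_B (nothing connected across the terminals).
Nodal analysis, taking node 2 as the 0 V reference.
Source V1 fixes V_0 = 15 V.
KCL at each unknown node (sum of currents leaving = 0; resistances in Ω):
  Node 1: (V_1 - 15)/60 + (V_1 - 0)/40 = 0
Collecting terms: 0.04167 × V_1 = 0.25  =>  V_1 = 6 V
V_th = V_1 - V_2 = 6 - 0 = 6 V
Step 2 — R_th: zero the source — replace V1 by a short circuit (node 2 merges into node 0) — and find the resistance seen between A (node 1) and B (node 0).
Reduce the network between node 1 (A) and node 0 (B) by series/parallel combination:
  Rp1 = R1 ‖ R2 (parallel, both between nodes 0 and 1) = 1/(1/60 + 1/40) = 24 Ω
R_th = 24 Ω

Final answer: V_th = 6 V, R_th = 24 Ω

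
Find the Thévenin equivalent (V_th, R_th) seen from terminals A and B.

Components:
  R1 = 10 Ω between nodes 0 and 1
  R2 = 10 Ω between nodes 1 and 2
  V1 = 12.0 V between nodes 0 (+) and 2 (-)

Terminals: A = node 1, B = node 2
Step 1 — V_th is the open-circuit voltage V_A - V_B (nothing connected across the terminals).
Nodal analysis, taking node 2 as the 0 V reference.
Source V1 fixes V_0 = 12 V.
KCL at each unknown node (sum of currents leaving = 0; resistances in Ω):
  Node 1: (V_1 - 12)/10 + (V_1 - 0)/10 = 0
Collecting terms: 0.2 × V_1 = 1.2  =>  V_1 = 6 V
V_th = V_1 - V_2 = 6 - 0 = 6 V
Step 2 — R_th: zero the source — replace V1 by a short circuit (node 2 merges into node 0) — and find the resistance seen between A (node 1) and B (node 0).
Reduce the network between node 1 (A) and node 0 (B) by series/parallel combination:
  Rp1 = R1 ‖ R2 (parallel, both between nodes 0 and 1) = 1/(1/10 + 1/10) = 5 Ω
R_th = 5 Ω

Final answer: V_th = 6 V, R_th = 5 Ω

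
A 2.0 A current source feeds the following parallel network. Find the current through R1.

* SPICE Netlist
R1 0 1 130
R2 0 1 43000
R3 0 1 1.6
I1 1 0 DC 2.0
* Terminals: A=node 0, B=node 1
All resistors sit directly between nodes 0 and 1, so they are in parallel and share one voltage V; the full source current 2 A splits among them.
1/R_par = 1/130 + 1/43000 + 1/1.6 = 0.6327 S  =>  R_par = 1.58 Ω
V = I × R_par = 2 × 1.58 = 3.161 V
I_R1 = V/R1 = 3.161/130 = 0.02432 A

Final answer: 0.02432 A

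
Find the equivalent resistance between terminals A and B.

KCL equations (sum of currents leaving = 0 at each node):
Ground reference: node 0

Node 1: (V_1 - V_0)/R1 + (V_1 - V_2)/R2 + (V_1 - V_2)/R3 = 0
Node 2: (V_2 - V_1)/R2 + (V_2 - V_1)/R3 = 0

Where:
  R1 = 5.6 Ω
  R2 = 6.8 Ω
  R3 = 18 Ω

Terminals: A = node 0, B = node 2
Reduce the network between node 0 (A) and node 2 (B) by series/parallel combination:
  Rp1 = R2 ‖ R3 (parallel, both between nodes 1 and 2) = 1/(1/6.8 + 1/18) = 4.935 Ω
  Rs1 = R1 + Rp1 (series, joined only at node 1) = 5.6 + 4.935 = 10.54 Ω
R_eq = 10.54 Ω

Final answer: 10.54 Ω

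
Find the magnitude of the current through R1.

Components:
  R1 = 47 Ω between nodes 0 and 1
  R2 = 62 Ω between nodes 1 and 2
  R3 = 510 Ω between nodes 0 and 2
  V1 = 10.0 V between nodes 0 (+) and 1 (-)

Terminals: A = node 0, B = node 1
Nodal analysis, taking node 1 as the 0 V reference.
Source V1 fixes V_0 = 10 V.
KCL at each unknown node (sum of currents leaving = 0; resistances in Ω):
  Node 2: (V_2 - 0)/62 + (V_2 - 10)/510 = 0
Collecting terms: 0.01809 × V_2 = 0.01961  =>  V_2 = 1.084 V
I_R1 = (V_0 - V_1)/R1 = (10 - 0)/47 = 0.2128 A
|I_R1| = 0.2128 A

Final answer: |I_R1| = 0.2128 A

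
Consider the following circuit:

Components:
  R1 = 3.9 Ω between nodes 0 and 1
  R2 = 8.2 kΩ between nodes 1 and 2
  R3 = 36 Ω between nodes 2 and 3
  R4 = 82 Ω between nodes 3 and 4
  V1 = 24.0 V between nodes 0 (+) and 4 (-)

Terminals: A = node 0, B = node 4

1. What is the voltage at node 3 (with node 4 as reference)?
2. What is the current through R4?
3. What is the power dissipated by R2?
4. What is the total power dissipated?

Nodal analysis, taking node 4 as the 0 V reference.
Source V1 fixes V_0 = 24 V.
KCL at each unknown node (sum of currents leaving = 0; resistances in Ω):
  Node 1: (V_1 - 24)/3.9 + (V_1 - V_2)/8200 = 0
  Node 2: (V_2 - V_1)/8200 + (V_2 - V_3)/36 = 0
  Node 3: (V_3 - V_2)/36 + (V_3 - 0)/82 = 0
Collecting terms (coefficients in siemens):
  0.2565·V_1 - 0.000122·V_2 = 6.154
  0.0279·V_2 - 0.000122·V_1 - 0.02778·V_3 = 0
  0.03997·V_3 - 0.02778·V_2 = 0
Solving these 3 simultaneous equations (Gaussian elimination) gives:
  V_1 = 23.99 V, V_2 = 0.3403 V, V_3 = 0.2365 V
Part 1:
  Read off the nodal solution: V_3 = 0.2365 V
Part 2:
  I_R4 = (V_3 - V_4)/R4 = (0.2365 - 0)/82 = 0.002884 A
  Magnitude: I_R4 = 0.002884 A
Part 3:
  I_R2 = (V_1 - V_2)/R2 = (23.99 - 0.3403)/8200 = 0.002884 A
  P_R2 = I_R2² × R2 = (0.002884)² × 8200 = 0.0682 W
Part 4:
  Power in each resistor, P = (ΔV)²/R:
    P_R1 = (24 - 23.99)²/3.9 = 0.00003244 W
    P_R2 = (23.99 - 0.3403)²/8200 = 0.0682 W
    P_R3 = (0.3403 - 0.2365)²/36 = 0.0002994 W
    P_R4 = (0.2365 - 0)²/82 = 0.000682 W
  P_total = P_R1 + P_R2 + P_R3 + P_R4 = 0.06921 W

Final answers:
1. V_3 = 0.2365 V
2. I_R4 = 0.002884 A
3. P_R2 = 0.0682 W
4. P_total = 0.06921 W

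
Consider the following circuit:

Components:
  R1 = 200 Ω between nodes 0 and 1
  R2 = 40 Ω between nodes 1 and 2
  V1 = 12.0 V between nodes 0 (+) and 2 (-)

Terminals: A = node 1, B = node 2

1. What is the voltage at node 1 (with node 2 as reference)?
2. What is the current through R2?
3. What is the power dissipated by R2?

Nodal analysis, taking node 2 as the 0 V reference.
Source V1 fixes V_0 = 12 V.
KCL at each unknown node (sum of currents leaving = 0; resistances in Ω):
  Node 1: (V_1 - 12)/200 + (V_1 - 0)/40 = 0
Collecting terms: 0.03 × V_1 = 0.06  =>  V_1 = 2 V
Part 1:
  Read off the nodal solution: V_1 = 2 V
Part 2:
  I_R2 = (V_1 - V_2)/R2 = (2 - 0)/40 = 0.05 A
  Magnitude: I_R2 = 0.05 A
Part 3:
  I_R2 = (V_1 - V_2)/R2 = (2 - 0)/40 = 0.05 A
  P_R2 = I_R2² × R2 = (0.05)² × 40 = 0.1 W

Final answers:
1. V_1 = 2 V
2. I_R2 = 0.05 A
3. P_R2 = 0.1 W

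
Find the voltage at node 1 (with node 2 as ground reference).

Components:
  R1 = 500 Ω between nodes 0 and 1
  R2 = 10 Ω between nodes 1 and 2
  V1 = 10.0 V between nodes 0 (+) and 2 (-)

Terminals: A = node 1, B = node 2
Nodal analysis, taking node 2 as the 0 V reference.
Source V1 fixes V_0 = 10 V.
KCL at each unknown node (sum of currents leaving = 0; resistances in Ω):
  Node 1: (V_1 - 10)/500 + (V_1 - 0)/10 = 0
Collecting terms: 0.102 × V_1 = 0.02  =>  V_1 = 0.1961 V
The requested potential is V_1 = 0.1961 V.

Final answer: V_1 = 0.1961 V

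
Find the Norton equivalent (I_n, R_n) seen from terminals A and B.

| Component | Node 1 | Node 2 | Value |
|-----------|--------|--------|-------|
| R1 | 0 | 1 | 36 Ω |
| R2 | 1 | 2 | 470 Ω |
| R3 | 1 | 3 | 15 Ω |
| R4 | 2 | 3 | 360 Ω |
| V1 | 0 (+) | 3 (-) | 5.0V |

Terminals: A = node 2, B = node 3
Find the Thévenin equivalent first; then I_n = V_th/R_th and R_n = R_th.
Step 1 — V_th is the open-circuit voltage V_A - V_B (nothing connected across the terminals).
Nodal analysis, taking node 3 as the 0 V reference.
Source V1 fixes V_0 = 5 V.
KCL at each unknown node (sum of currents leaving = 0; resistances in Ω):
  Node 1: (V_1 - 5)/36 + (V_1 - V_2)/470 + (V_1 - 0)/15 = 0
  Node 2: (V_2 - V_1)/470 + (V_2 - 0)/360 = 0
Collecting terms (coefficients in siemens):
  0.09657·V_1 - 0.002128·V_2 = 0.1389
  0.004905·V_2 - 0.002128·V_1 = 0
Determinant D = (0.09657)(0.004905) - (-0.002128)(-0.002128) = 0.0004692
V_1 = [(0.1389)(0.004905) - (-0.002128)(0)]/D = 1.452 V
V_2 = [(0.09657)(0) - (0.1389)(-0.002128)]/D = 0.6298 V
V_th = V_2 - V_3 = 0.6298 - 0 = 0.6298 V
Step 2 — R_th: zero the source — replace V1 by a short circuit (node 3 merges into node 0) — and find the resistance seen between A (node 2) and B (node 0).
Reduce the network between node 2 (A) and node 0 (B) by series/parallel combination:
  Rp1 = R1 ‖ R3 (parallel, both between nodes 0 and 1) = 1/(1/36 + 1/15) = 10.59 Ω
  Rs1 = R2 + Rp1 (series, joined only at node 1) = 470 + 10.59 = 480.6 Ω
  Rp2 = R4 ‖ Rs1 (parallel, both between nodes 0 and 2) = 1/(1/360 + 1/480.6) = 205.8 Ω
R_th = 205.8 Ω
I_n = V_th/R_th = 0.6298/205.8 = 0.00306 A, and R_n = R_th = 205.8 Ω

Final answer: I_n = 0.00306 A, R_n = 205.8 Ω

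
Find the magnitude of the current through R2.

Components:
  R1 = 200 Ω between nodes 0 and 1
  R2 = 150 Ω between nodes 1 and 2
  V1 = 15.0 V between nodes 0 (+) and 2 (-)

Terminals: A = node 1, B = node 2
Nodal analysis, taking node 2 as the 0 V reference.
Source V1 fixes V_0 = 15 V.
KCL at each unknown node (sum of currents leaving = 0; resistances in Ω):
  Node 1: (V_1 - 15)/200 + (V_1 - 0)/150 = 0
Collecting terms: 0.01167 × V_1 = 0.075  =>  V_1 = 6.429 V
I_R2 = (V_1 - V_2)/R2 = (6.429 - 0)/150 = 0.04286 A
|I_R2| = 0.04286 A

Final answer: |I_R2| = 0.04286 A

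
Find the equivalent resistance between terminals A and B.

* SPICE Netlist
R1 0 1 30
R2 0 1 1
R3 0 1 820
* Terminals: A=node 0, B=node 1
Reduce the network between node 0 (A) and node 1 (B) by series/parallel combination:
  Rp1 = R1 ‖ R2 ‖ R3 (parallel, all between nodes 0 and 1) = 1/(1/30 + 1/1 + 1/820) = 0.9666 Ω
R_eq = 0.9666 Ω

Final answer: 0.9666 Ω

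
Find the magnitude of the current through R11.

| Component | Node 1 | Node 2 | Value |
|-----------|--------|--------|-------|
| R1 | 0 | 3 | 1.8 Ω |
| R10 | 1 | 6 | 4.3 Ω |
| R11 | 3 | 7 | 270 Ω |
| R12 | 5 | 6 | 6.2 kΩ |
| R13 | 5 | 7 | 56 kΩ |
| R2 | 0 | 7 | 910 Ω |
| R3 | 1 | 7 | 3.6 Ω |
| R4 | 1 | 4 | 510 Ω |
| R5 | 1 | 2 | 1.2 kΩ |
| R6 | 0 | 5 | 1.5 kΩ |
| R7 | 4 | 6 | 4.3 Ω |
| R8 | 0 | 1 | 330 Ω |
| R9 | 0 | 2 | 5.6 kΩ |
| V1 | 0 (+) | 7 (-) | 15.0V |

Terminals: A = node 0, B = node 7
Nodal analysis, taking node 7 as the 0 V reference.
Source V1 fixes V_0 = 15 V.
KCL at each unknown node (sum of currents leaving = 0; resistances in Ω):
  Node 1: (V_1 - 0)/3.6 + (V_1 - V_4)/510 + (V_1 - V_2)/1200 + (V_1 - 15)/330 + (V_1 - V_6)/4.3 = 0
  Node 2: (V_2 - V_1)/1200 + (V_2 - 15)/5600 = 0
  Node 3: (V_3 - 15)/1.8 + (V_3 - 0)/270 = 0
  Node 4: (V_4 - V_1)/510 + (V_4 - V_6)/4.3 = 0
  Node 5: (V_5 - 15)/1500 + (V_5 - V_6)/6200 + (V_5 - 0)/56000 = 0
  Node 6: (V_6 - V_4)/4.3 + (V_6 - V_1)/4.3 + (V_6 - V_5)/6200 = 0
Collecting terms (coefficients in siemens):
  0.5162·V_1 - 0.0008333·V_2 - 0.001961·V_4 - 0.2326·V_6 = 0.04545
  0.001012·V_2 - 0.0008333·V_1 = 0.002679
  0.5593·V_3 = 8.333
  0.2345·V_4 - 0.001961·V_1 - 0.2326·V_6 = 0
  0.0008458·V_5 - 0.0001613·V_6 = 0.01
  0.4653·V_6 - 0.2326·V_1 - 0.2326·V_4 - 0.0001613·V_5 = 0
Solving these 6 simultaneous equations (Gaussian elimination) gives:
  V_1 = 0.1763 V, V_2 = 2.792 V, V_3 = 14.9 V, V_4 = 0.1843 V
  V_5 = 11.86 V, V_6 = 0.1844 V
I_R11 = (V_3 - V_7)/R11 = (14.9 - 0)/270 = 0.05519 A
|I_R11| = 0.05519 A

Final answer: |I_R11| = 0.05519 A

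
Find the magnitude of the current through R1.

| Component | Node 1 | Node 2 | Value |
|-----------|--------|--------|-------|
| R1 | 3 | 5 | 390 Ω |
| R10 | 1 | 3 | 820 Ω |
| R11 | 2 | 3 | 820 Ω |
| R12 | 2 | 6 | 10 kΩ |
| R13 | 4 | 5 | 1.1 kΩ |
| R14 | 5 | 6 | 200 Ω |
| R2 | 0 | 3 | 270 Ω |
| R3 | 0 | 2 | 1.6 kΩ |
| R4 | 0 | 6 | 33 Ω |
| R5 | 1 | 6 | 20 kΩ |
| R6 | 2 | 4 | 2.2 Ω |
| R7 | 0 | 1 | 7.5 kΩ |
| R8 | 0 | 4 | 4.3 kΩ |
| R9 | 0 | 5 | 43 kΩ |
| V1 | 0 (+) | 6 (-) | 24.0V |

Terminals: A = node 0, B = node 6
Nodal analysis, taking node 6 as the 0 V reference.
Source V1 fixes V_0 = 24 V.
KCL at each unknown node (sum of currents leaving = 0; resistances in Ω):
  Node 1: (V_1 - 0)/20000 + (V_1 - 24)/7500 + (V_1 - V_3)/820 = 0
  Node 2: (V_2 - 24)/1600 + (V_2 - V_4)/2.2 + (V_2 - V_3)/820 + (V_2 - 0)/10000 = 0
  Node 3: (V_3 - V_5)/390 + (V_3 - 24)/270 + (V_3 - V_1)/820 + (V_3 - V_2)/820 = 0
  Node 4: (V_4 - V_2)/2.2 + (V_4 - 24)/4300 + (V_4 - V_5)/1100 = 0
  Node 5: (V_5 - V_3)/390 + (V_5 - 24)/43000 + (V_5 - V_4)/1100 + (V_5 - 0)/200 = 0
Collecting terms (coefficients in siemens):
  0.001403·V_1 - 0.00122·V_3 = 0.0032
  0.4565·V_2 - 0.00122·V_3 - 0.4545·V_4 = 0.015
  0.008707·V_3 - 0.00122·V_1 - 0.00122·V_2 - 0.002564·V_5 = 0.08889
  0.4557·V_4 - 0.4545·V_2 - 0.0009091·V_5 = 0.005581
  0.008496·V_5 - 0.002564·V_3 - 0.0009091·V_4 = 0.0005581
Solving these 5 simultaneous equations (Gaussian elimination) gives:
  V_1 = 16.78 V, V_2 = 15.24 V, V_3 = 16.68 V, V_4 = 15.23 V
  V_5 = 6.728 V
I_R1 = (V_3 - V_5)/R1 = (16.68 - 6.728)/390 = 0.02551 A
|I_R1| = 0.02551 A

Final answer: |I_R1| = 0.02551 A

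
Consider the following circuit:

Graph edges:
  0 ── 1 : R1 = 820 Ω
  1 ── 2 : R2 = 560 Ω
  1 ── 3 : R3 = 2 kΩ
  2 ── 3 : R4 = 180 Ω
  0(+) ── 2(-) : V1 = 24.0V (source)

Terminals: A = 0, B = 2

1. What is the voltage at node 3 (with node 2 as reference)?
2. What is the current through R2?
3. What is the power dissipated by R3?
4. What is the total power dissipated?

Nodal analysis, taking node 2 as the 0 V reference.
Source V1 fixes V_0 = 24 V.
KCL at each unknown node (sum of currents leaving = 0; resistances in Ω):
  Node 1: (V_1 - 24)/820 + (V_1 - 0)/560 + (V_1 - V_3)/2000 = 0
  Node 3: (V_3 - V_1)/2000 + (V_3 - 0)/180 = 0
Collecting terms (coefficients in siemens):
  0.003505·V_1 - 0.0005·V_3 = 0.02927
  0.006056·V_3 - 0.0005·V_1 = 0
Determinant D = (0.003505)(0.006056) - (-0.0005)(-0.0005) = 0.00002098
V_1 = [(0.02927)(0.006056) - (-0.0005)(0)]/D = 8.449 V
V_3 = [(0.003505)(0) - (0.02927)(-0.0005)]/D = 0.6977 V
Part 1:
  Read off the nodal solution: V_3 = 0.6977 V
Part 2:
  I_R2 = (V_1 - V_2)/R2 = (8.449 - 0)/560 = 0.01509 A
  Magnitude: I_R2 = 0.01509 A
Part 3:
  I_R3 = (V_1 - V_3)/R3 = (8.449 - 0.6977)/2000 = 0.003876 A
  P_R3 = I_R3² × R3 = (0.003876)² × 2000 = 0.03004 W
Part 4:
  Power in each resistor, P = (ΔV)²/R:
    P_R1 = (24 - 8.449)²/820 = 0.2949 W
    P_R2 = (8.449 - 0)²/560 = 0.1275 W
    P_R3 = (8.449 - 0.6977)²/2000 = 0.03004 W
    P_R4 = (0 - 0.6977)²/180 = 0.002704 W
  P_total = P_R1 + P_R2 + P_R3 + P_R4 = 0.4551 W

Final answers:
1. V_3 = 0.6977 V
2. I_R2 = 0.01509 A
3. P_R3 = 0.03004 W
4. P_total = 0.4551 W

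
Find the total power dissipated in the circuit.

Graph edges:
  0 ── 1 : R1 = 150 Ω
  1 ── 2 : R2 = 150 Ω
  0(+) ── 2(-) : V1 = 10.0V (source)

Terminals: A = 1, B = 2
Nodal analysis, taking node 2 as the 0 V reference.
Source V1 fixes V_0 = 10 V.
KCL at each unknown node (sum of currents leaving = 0; resistances in Ω):
  Node 1: (V_1 - 10)/150 + (V_1 - 0)/150 = 0
Collecting terms: 0.01333 × V_1 = 0.06667  =>  V_1 = 5 V
Power in each resistor, P = (ΔV)²/R:
  P_R1 = (10 - 5)²/150 = 0.1667 W
  P_R2 = (5 - 0)²/150 = 0.1667 W
P_total = P_R1 + P_R2 = 0.3333 W

Final answer: 0.3333 W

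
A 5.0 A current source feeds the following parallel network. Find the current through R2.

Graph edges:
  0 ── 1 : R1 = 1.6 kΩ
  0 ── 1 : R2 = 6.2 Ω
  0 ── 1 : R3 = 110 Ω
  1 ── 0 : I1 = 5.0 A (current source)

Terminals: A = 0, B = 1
All resistors sit directly between nodes 0 and 1, so they are in parallel and share one voltage V; the full source current 5 A splits among them.
1/R_par = 1/1600 + 1/6.2 + 1/110 = 0.171 S  =>  R_par = 5.848 Ω
V = I × R_par = 5 × 5.848 = 29.24 V
I_R2 = V/R2 = 29.24/6.2 = 4.716 A

Final answer: 4.716 A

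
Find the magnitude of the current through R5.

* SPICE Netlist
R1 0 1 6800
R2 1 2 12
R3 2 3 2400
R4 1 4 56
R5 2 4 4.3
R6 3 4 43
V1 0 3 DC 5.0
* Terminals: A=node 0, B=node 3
Nodal analysis, taking node 3 as the 0 V reference.
Source V1 fixes V_0 = 5 V.
KCL at each unknown node (sum of currents leaving = 0; resistances in Ω):
  Node 1: (V_1 - 5)/6800 + (V_1 - V_2)/12 + (V_1 - V_4)/56 = 0
  Node 2: (V_2 - V_1)/12 + (V_2 - 0)/2400 + (V_2 - V_4)/4.3 = 0
  Node 4: (V_4 - V_1)/56 + (V_4 - V_2)/4.3 + (V_4 - 0)/43 = 0
Collecting terms (coefficients in siemens):
  0.1013·V_1 - 0.08333·V_2 - 0.01786·V_4 = 0.0007353
  0.3163·V_2 - 0.08333·V_1 - 0.2326·V_4 = 0
  0.2737·V_4 - 0.01786·V_1 - 0.2326·V_2 = 0
Solving these 3 simultaneous equations (Gaussian elimination) gives:
  V_1 = 0.03993 V, V_2 = 0.03314 V, V_4 = 0.03077 V
I_R5 = (V_2 - V_4)/R5 = (0.03314 - 0.03077)/4.3 = 0.000552 A
|I_R5| = 0.000552 A

Final answer: |I_R5| = 0.000552 A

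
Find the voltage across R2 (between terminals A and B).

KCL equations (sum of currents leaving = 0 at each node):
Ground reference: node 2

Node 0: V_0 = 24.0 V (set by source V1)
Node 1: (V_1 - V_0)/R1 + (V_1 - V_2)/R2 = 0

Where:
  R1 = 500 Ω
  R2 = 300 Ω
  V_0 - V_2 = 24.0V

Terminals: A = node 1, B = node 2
R1 and R2 are in series across V1 (node 0 → node 1 → node 2), and the output A–B is taken across R2, so this is a voltage divider.
Series current: I = V1/(R1 + R2) = 24/(500 + 300) = 24/800 = 0.03 A
V_R2 = I × R2 = V1 × R2/(R1 + R2) = 24 × 300/800 = 9 V

Final answer: 9 V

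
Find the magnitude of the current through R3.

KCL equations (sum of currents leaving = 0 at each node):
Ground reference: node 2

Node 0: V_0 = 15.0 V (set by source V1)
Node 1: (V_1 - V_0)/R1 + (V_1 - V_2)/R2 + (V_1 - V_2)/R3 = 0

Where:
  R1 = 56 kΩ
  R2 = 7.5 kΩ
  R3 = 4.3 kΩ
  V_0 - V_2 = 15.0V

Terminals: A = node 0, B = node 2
Nodal analysis, taking node 2 as the 0 V reference.
Source V1 fixes V_0 = 15 V.
KCL at each unknown node (sum of currents leaving = 0; resistances in Ω):
  Node 1: (V_1 - 15)/56000 + (V_1 - 0)/7500 + (V_1 - 0)/4300 = 0
Collecting terms: 0.0003837 × V_1 = 0.0002679  =>  V_1 = 0.698 V
I_R3 = (V_1 - V_2)/R3 = (0.698 - 0)/4300 = 0.0001623 A
|I_R3| = 0.0001623 A

Final answer: |I_R3| = 0.0001623 A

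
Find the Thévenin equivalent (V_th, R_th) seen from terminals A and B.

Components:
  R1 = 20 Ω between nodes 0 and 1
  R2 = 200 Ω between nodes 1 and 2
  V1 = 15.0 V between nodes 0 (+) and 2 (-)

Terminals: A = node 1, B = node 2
Step 1 — V_th is the open-circuit voltage V_A - V_B (nothing connected across the terminals).
Nodal analysis, taking node 2 as the 0 V reference.
Source V1 fixes V_0 = 15 V.
KCL at each unknown node (sum of currents leaving = 0; resistances in Ω):
  Node 1: (V_1 - 15)/20 + (V_1 - 0)/200 = 0
Collecting terms: 0.055 × V_1 = 0.75  =>  V_1 = 13.64 V
V_th = V_1 - V_2 = 13.64 - 0 = 13.64 V
Step 2 — R_th: zero the source — replace V1 by a short circuit (node 2 merges into node 0) — and find the resistance seen between A (node 1) and B (node 0).
Reduce the network between node 1 (A) and node 0 (B) by series/parallel combination:
  Rp1 = R1 ‖ R2 (parallel, both between nodes 0 and 1) = 1/(1/20 + 1/200) = 18.18 Ω
R_th = 18.18 Ω

Final answer: V_th = 13.64 V, R_th = 18.18 Ω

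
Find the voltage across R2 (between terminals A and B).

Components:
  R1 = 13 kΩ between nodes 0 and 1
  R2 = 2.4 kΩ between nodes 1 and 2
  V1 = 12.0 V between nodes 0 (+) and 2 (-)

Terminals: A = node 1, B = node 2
R1 and R2 are in series across V1 (node 0 → node 1 → node 2), and the output A–B is taken across R2, so this is a voltage divider.
Series current: I = V1/(R1 + R2) = 12/(13000 + 2400) = 12/15400 = 0.0007792 A
V_R2 = I × R2 = V1 × R2/(R1 + R2) = 12 × 2400/15400 = 1.87 V

Final answer: 1.87 V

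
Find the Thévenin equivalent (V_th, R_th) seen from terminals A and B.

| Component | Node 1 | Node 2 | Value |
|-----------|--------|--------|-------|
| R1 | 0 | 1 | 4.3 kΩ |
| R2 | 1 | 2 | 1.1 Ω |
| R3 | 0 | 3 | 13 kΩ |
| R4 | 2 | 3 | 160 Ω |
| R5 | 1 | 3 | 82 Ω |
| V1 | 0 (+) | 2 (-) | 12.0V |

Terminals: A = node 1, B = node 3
Step 1 — V_th is the open-circuit voltage V_A - V_B (nothing connected across the terminals).
Nodal analysis, taking node 2 as the 0 V reference.
Source V1 fixes V_0 = 12 V.
KCL at each unknown node (sum of currents leaving = 0; resistances in Ω):
  Node 1: (V_1 - 12)/4300 + (V_1 - 0)/1.1 + (V_1 - V_3)/82 = 0
  Node 3: (V_3 - 12)/13000 + (V_3 - 0)/160 + (V_3 - V_1)/82 = 0
Collecting terms (coefficients in siemens):
  0.9215·V_1 - 0.0122·V_3 = 0.002791
  0.01852·V_3 - 0.0122·V_1 = 0.0009231
Determinant D = (0.9215)(0.01852) - (-0.0122)(-0.0122) = 0.01692
V_1 = [(0.002791)(0.01852) - (-0.0122)(0.0009231)]/D = 0.00372 V
V_3 = [(0.9215)(0.0009231) - (0.002791)(-0.0122)]/D = 0.05229 V
V_th = V_1 - V_3 = 0.00372 - 0.05229 = -0.04857 V
Step 2 — R_th: zero the source — replace V1 by a short circuit (node 2 merges into node 0) — and find the resistance seen between A (node 1) and B (node 3).
Reduce the network between node 1 (A) and node 3 (B) by series/parallel combination:
  Rp1 = R1 ‖ R2 (parallel, both between nodes 0 and 1) = 1/(1/4300 + 1/1.1) = 1.1 Ω
  Rp2 = R3 ‖ R4 (parallel, both between nodes 0 and 3) = 1/(1/13000 + 1/160) = 158.1 Ω
  Rs1 = Rp1 + Rp2 (series, joined only at node 0) = 1.1 + 158.1 = 159.2 Ω
  Rp3 = R5 ‖ Rs1 (parallel, both between nodes 1 and 3) = 1/(1/82 + 1/159.2) = 54.12 Ω
R_th = 54.12 Ω

Final answer: V_th = -0.04857 V, R_th = 54.12 Ω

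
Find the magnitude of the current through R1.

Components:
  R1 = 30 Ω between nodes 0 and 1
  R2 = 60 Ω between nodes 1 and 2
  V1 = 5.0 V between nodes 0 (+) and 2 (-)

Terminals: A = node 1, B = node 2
Nodal analysis, taking node 2 as the 0 V reference.
Source V1 fixes V_0 = 5 V.
KCL at each unknown node (sum of currents leaving = 0; resistances in Ω):
  Node 1: (V_1 - 5)/30 + (V_1 - 0)/60 = 0
Collecting terms: 0.05 × V_1 = 0.1667  =>  V_1 = 3.333 V
I_R1 = (V_0 - V_1)/R1 = (5 - 3.333)/30 = 0.05556 A
|I_R1| = 0.05556 A

Final answer: |I_R1| = 0.05556 A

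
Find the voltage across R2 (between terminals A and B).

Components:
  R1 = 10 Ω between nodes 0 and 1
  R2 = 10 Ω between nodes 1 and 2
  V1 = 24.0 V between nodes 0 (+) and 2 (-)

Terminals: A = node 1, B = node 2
R1 and R2 are in series across V1 (node 0 → node 1 → node 2), and the output A–B is taken across R2, so this is a voltage divider.
Series current: I = V1/(R1 + R2) = 24/(10 + 10) = 24/20 = 1.2 A
V_R2 = I × R2 = V1 × R2/(R1 + R2) = 24 × 10/20 = 12 V

Final answer: 12 V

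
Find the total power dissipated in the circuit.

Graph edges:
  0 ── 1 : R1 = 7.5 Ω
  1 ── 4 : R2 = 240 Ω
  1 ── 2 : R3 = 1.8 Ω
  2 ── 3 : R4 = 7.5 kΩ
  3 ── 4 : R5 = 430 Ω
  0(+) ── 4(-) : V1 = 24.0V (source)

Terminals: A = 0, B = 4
Nodal analysis, taking node 4 as the 0 V reference.
Source V1 fixes V_0 = 24 V.
KCL at each unknown node (sum of currents leaving = 0; resistances in Ω):
  Node 1: (V_1 - 24)/7.5 + (V_1 - 0)/240 + (V_1 - V_2)/1.8 = 0
  Node 2: (V_2 - V_1)/1.8 + (V_2 - V_3)/7500 = 0
  Node 3: (V_3 - V_2)/7500 + (V_3 - 0)/430 = 0
Collecting terms (coefficients in siemens):
  0.6931·V_1 - 0.5556·V_2 = 3.2
  0.5557·V_2 - 0.5556·V_1 - 0.0001333·V_3 = 0
  0.002459·V_3 - 0.0001333·V_2 = 0
Solving these 3 simultaneous equations (Gaussian elimination) gives:
  V_1 = 23.25 V, V_2 = 23.25 V, V_3 = 1.261 V
Power in each resistor, P = (ΔV)²/R:
  P_R1 = (24 - 23.25)²/7.5 = 0.07472 W
  P_R2 = (23.25 - 0)²/240 = 2.253 W
  P_R3 = (23.25 - 23.25)²/1.8 = 0.00001547 W
  P_R4 = (23.25 - 1.261)²/7500 = 0.06445 W
  P_R5 = (1.261 - 0)²/430 = 0.003695 W
P_total = P_R1 + P_R2 + P_R3 + P_R4 + P_R5 = 2.395 W

Final answer: 2.395 W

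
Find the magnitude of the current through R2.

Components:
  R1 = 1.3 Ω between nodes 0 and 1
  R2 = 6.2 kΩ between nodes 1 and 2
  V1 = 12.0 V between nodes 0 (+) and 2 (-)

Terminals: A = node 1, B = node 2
Nodal analysis, taking node 2 as the 0 V reference.
Source V1 fixes V_0 = 12 V.
KCL at each unknown node (sum of currents leaving = 0; resistances in Ω):
  Node 1: (V_1 - 12)/1.3 + (V_1 - 0)/6200 = 0
Collecting terms: 0.7694 × V_1 = 9.231  =>  V_1 = 12 V
I_R2 = (V_1 - V_2)/R2 = (12 - 0)/6200 = 0.001935 A
|I_R2| = 0.001935 A

Final answer: |I_R2| = 0.001935 A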